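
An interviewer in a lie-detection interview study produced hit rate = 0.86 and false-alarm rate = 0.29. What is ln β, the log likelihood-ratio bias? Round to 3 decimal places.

ln β = -0.430

Φ⁻¹(H) = 1.0803
Φ⁻¹(FA) = -0.5534
ln β = −½·[z(H)² − z(FA)²] = −0.5 × (1.1670 − 0.3063) = -0.43035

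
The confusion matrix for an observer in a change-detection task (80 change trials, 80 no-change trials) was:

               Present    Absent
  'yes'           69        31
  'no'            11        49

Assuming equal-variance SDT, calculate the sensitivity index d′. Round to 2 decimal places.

d′ = 1.38

H = 69/80 = 0.8625
FA = 31/80 = 0.3875
z(H) = 1.092
z(FA) = -0.286
d' = z(H) − z(FA) = 1.092 − (-0.286) = 1.378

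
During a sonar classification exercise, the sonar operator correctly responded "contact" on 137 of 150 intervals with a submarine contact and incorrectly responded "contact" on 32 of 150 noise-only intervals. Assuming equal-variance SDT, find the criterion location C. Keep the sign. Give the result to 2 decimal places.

C = -0.28

H = 137/150 = 0.9133
FA = 32/150 = 0.2133
z(0.9133) = 1.361, z(0.2133) = -0.795
c = −½·[z(H) + z(FA)] = −0.5 × (1.361 + (-0.795)) = -0.283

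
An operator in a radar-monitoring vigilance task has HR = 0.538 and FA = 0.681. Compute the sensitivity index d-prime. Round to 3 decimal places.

d-prime = -0.375

z(H) = z(0.538) = 0.0954
z(FA) = z(0.681) = 0.4705
d' = z(H) − z(FA) = 0.0954 − 0.4705 = -0.3751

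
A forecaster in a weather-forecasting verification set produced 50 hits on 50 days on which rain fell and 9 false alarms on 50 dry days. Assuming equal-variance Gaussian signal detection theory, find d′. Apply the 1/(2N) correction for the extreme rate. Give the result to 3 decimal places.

The hit rate is 50/50 = 1, so apply the 1/(2N) correction: H → 1 − 1/(2·50) = 0.99000.
z(H) = z(0.99000) = 2.3263
z(FA) = z(0.18000) = -0.9154
d' = 2.3263 − (-0.9154) = 3.2417

d′ = 3.242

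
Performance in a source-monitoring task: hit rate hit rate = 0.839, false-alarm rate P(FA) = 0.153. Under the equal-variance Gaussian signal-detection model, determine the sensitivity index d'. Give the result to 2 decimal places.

d' = 2.01

Φ⁻¹(0.839) = 0.9904, Φ⁻¹(0.153) = -1.0237
d' = z(H) − z(FA) = 0.9904 − (-1.0237) = 2.0141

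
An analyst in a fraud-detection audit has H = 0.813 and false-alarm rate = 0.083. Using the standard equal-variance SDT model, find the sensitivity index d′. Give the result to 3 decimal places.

z(0.813) = 0.8890, z(0.083) = -1.3852
d' = z(H) − z(FA) = 0.8890 − (-1.3852) = 2.2742

d′ = 2.274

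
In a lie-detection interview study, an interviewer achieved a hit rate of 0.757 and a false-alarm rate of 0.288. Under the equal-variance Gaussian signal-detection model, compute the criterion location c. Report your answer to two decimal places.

c = -0.07

z(H) = z(0.757) = 0.697
z(FA) = z(0.288) = -0.559
c = −½·[z(H) + z(FA)] = −0.5 × (0.697 + (-0.559)) = -0.069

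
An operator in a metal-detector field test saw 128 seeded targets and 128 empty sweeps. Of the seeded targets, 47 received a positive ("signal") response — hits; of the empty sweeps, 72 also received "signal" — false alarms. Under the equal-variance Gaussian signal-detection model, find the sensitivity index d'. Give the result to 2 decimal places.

H = 47/128 = 0.3672
FA = 72/128 = 0.5625
Φ⁻¹(H) = Φ⁻¹(0.3672) = -0.3393
Φ⁻¹(FA) = Φ⁻¹(0.5625) = 0.1573
d' = z(H) − z(FA) = -0.3393 − 0.1573 = -0.4966

d' = -0.50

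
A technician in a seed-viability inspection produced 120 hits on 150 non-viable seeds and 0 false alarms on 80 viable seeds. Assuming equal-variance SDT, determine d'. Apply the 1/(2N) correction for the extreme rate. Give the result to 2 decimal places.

d' = 3.34

The false-alarm rate is 0/80 = 0, so apply the 1/(2N) correction: FA → 1/(2·80) = 0.00625.
z(H) = z(0.80000) = 0.842
z(FA) = z(0.00625) = -2.498
d' = 0.842 − (-2.498) = 3.340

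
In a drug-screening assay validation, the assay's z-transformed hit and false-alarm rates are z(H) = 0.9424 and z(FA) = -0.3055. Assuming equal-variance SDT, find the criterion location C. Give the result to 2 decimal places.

C = -0.32

c = −½·[z(H) + z(FA)] = −½·(0.9424 + (-0.3055)) = -0.31845
c < 0: the assay has a liberal response bias.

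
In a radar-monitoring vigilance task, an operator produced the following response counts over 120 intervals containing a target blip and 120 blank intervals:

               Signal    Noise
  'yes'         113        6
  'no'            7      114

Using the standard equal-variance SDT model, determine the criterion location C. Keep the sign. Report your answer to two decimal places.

H = 113/120 = 0.9417
FA = 6/120 = 0.0500
Φ⁻¹(H) = Φ⁻¹(0.9417) = 1.5692
Φ⁻¹(FA) = Φ⁻¹(0.0500) = -1.6449
c = −½·[z(H) + z(FA)] = −0.5 × (1.5692 + (-1.6449)) = 0.03785
c > 0: the operator has a conservative response bias.

C = 0.04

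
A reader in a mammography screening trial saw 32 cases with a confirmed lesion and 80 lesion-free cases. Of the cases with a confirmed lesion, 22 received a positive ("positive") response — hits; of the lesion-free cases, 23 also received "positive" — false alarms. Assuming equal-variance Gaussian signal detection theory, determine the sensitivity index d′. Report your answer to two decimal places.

d′ = 1.05

H = 22/32 = 0.6875
FA = 23/80 = 0.2875
z(H) = 0.489
z(FA) = -0.561
d' = z(H) − z(FA) = 0.489 − (-0.561) = 1.050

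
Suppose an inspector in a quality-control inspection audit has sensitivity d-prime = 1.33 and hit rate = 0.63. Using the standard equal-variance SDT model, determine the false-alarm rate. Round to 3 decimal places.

false-alarm rate = 0.159

z(hit rate) = z(0.63) = 0.3319
z(FA) = z(H) − d' = 0.3319 − 1.33 = -0.9981
false-alarm rate = Φ(-0.9981) = 0.1591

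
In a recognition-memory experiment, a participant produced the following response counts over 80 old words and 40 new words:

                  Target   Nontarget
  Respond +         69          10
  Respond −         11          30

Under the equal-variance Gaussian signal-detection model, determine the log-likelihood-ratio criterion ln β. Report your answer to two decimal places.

H = 69/80 = 0.8625
FA = 10/40 = 0.2500
z(H) = z(0.8625) = 1.092
z(FA) = z(0.2500) = -0.674
ln β = −½·[z(H)² − z(FA)²] = −0.5 × (1.192 − 0.454) = -0.369

ln β = -0.37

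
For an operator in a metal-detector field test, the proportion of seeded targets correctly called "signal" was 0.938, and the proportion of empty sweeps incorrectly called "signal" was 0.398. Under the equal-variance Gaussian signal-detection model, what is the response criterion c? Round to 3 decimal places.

z(H) = 1.5382
z(FA) = -0.2585
c = −½·[z(H) + z(FA)] = −0.5 × (1.5382 + (-0.2585)) = -0.63985
c < 0: the operator has a liberal response bias.

c = -0.640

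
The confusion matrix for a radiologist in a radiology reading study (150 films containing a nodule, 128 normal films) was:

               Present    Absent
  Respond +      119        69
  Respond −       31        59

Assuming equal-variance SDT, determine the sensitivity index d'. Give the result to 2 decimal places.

H = 119/150 = 0.7933
FA = 69/128 = 0.5391
z(H) = z(0.7933) = 0.8179
z(FA) = z(0.5391) = 0.0982
d' = z(H) − z(FA) = 0.8179 − 0.0982 = 0.7197

d' = 0.72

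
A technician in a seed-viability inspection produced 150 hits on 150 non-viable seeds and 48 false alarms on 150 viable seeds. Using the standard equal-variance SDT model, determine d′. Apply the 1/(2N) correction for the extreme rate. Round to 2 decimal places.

The hit rate is 150/150 = 1, so apply the 1/(2N) correction: H → 1 − 1/(2·150) = 0.99667.
z(H) = z(0.99667) = 2.713
z(FA) = z(0.32000) = -0.468
d' = 2.713 − (-0.468) = 3.181

d′ = 3.18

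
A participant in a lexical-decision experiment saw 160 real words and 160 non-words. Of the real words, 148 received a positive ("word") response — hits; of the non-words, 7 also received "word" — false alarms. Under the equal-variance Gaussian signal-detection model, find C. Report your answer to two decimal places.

H = 148/160 = 0.9250
FA = 7/160 = 0.0437
z(0.9250) = 1.4395, z(0.0437) = -1.7093
c = −½·[z(H) + z(FA)] = −0.5 × (1.4395 + (-1.7093)) = 0.1349

C = 0.13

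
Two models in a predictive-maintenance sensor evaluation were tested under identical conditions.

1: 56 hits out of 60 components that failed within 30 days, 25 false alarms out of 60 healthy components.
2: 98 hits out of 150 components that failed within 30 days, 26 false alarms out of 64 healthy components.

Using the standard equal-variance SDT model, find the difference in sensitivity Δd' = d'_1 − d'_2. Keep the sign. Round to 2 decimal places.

1: z(0.9333) = 1.501, z(0.4167) = -0.210, d' = 1.711
2: z(0.6533) = 0.394, z(0.4062) = -0.237, d' = 0.631
Δd' = d'_1 − d'_2 = 1.711 − 0.631 = 1.080
1 has the higher sensitivity.

Δd' = 1.08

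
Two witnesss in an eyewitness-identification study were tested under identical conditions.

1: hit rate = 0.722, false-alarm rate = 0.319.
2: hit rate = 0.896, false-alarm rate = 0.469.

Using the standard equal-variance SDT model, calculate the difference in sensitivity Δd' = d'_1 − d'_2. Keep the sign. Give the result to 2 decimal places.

Δd' = -0.28

1: z(0.722) = 0.589, z(0.319) = -0.470, d' = 1.059
2: z(0.896) = 1.259, z(0.469) = -0.078, d' = 1.337
Δd' = d'_1 − d'_2 = 1.059 − 1.337 = -0.278
2 has the higher sensitivity.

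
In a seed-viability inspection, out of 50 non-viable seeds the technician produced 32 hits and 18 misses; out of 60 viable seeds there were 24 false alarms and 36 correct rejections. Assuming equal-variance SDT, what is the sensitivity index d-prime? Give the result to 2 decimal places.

H = 32/50 = 0.6400
FA = 24/60 = 0.4000
z(H) = z(0.6400) = 0.3585
z(FA) = z(0.4000) = -0.2533
d' = z(H) − z(FA) = 0.3585 − (-0.2533) = 0.6118

d-prime = 0.61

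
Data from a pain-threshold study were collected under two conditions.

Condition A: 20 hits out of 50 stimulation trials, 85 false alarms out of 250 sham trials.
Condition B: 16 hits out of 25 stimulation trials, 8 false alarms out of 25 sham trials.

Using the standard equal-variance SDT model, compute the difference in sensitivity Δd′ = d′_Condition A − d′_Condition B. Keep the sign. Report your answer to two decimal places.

Condition A: z(0.4000) = -0.253, z(0.3400) = -0.412, d' = 0.159
Condition B: z(0.6400) = 0.358, z(0.3200) = -0.468, d' = 0.826
Δd' = d'_Condition A − d'_Condition B = 0.159 − 0.826 = -0.667
Condition B has the higher sensitivity.

Δd′ = -0.67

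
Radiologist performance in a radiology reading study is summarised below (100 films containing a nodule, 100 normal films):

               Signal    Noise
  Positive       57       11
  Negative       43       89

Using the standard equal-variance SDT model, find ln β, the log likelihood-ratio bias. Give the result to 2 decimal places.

ln β = 0.74

H = 57/100 = 0.5700
FA = 11/100 = 0.1100
z(H) = z(0.5700) = 0.176
z(FA) = z(0.1100) = -1.227
ln β = −½·[z(H)² − z(FA)²] = −0.5 × (0.031 − 1.506) = 0.7375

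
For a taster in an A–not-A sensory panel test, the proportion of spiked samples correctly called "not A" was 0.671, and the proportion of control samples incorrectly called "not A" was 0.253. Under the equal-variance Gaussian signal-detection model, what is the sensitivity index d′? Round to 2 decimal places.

d′ = 1.11

Φ⁻¹(H) = 0.4427
Φ⁻¹(FA) = -0.6651
d' = z(H) − z(FA) = 0.4427 − (-0.6651) = 1.1078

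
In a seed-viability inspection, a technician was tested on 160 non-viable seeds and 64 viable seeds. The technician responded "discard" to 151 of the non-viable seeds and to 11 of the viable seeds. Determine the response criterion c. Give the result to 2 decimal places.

c = -0.32

H = 151/160 = 0.9437
FA = 11/64 = 0.1719
Φ⁻¹(H) = Φ⁻¹(0.9437) = 1.5866
Φ⁻¹(FA) = Φ⁻¹(0.1719) = -0.9467
c = −½·[z(H) + z(FA)] = −0.5 × (1.5866 + (-0.9467)) = -0.31995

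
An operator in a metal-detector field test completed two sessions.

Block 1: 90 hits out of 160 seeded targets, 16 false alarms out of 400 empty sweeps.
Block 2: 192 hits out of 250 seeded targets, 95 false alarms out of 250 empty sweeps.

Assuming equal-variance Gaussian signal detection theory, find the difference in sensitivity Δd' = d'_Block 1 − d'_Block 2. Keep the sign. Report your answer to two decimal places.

Δd' = 0.87

Block 1: z(0.5625) = 0.157, z(0.0400) = -1.751, d' = 1.908
Block 2: z(0.7680) = 0.732, z(0.3800) = -0.305, d' = 1.037
Δd' = d'_Block 1 − d'_Block 2 = 1.908 − 1.037 = 0.871
Block 1 has the higher sensitivity.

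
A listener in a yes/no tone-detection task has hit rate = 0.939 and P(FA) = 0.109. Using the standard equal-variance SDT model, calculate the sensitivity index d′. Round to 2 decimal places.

d′ = 2.78

z(H) = 1.5464
z(FA) = -1.2319
d' = z(H) − z(FA) = 1.5464 − (-1.2319) = 2.7783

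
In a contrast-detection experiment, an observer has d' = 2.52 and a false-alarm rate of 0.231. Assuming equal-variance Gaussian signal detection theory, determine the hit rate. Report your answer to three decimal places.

z(false-alarm rate) = z(0.231) = -0.7356
z(H) = z(FA) + d' = -0.7356 + 2.52 = 1.7844
hit rate = Φ(1.7844) = 0.9628

hit rate = 0.963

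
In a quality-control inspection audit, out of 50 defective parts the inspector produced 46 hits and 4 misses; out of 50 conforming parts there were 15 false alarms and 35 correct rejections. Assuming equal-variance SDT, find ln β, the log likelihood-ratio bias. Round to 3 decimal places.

H = 46/50 = 0.9200
FA = 15/50 = 0.3000
z(H) = z(0.9200) = 1.4051
z(FA) = z(0.3000) = -0.5244
ln β = −½·[z(H)² − z(FA)²] = −0.5 × (1.9743 − 0.2750) = -0.84965

ln β = -0.850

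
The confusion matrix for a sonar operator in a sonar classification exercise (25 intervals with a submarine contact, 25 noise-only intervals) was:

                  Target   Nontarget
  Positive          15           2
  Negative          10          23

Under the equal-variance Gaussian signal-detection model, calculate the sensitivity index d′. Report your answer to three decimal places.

d′ = 1.658

H = 15/25 = 0.6000
FA = 2/25 = 0.0800
Φ⁻¹(H) = Φ⁻¹(0.6000) = 0.2533
Φ⁻¹(FA) = Φ⁻¹(0.0800) = -1.4051
d' = z(H) − z(FA) = 0.2533 − (-1.4051) = 1.6584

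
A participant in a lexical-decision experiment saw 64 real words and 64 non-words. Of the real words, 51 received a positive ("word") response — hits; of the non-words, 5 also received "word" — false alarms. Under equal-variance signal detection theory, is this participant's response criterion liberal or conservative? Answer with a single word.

conservative

z(H) = 0.831, z(FA) = -1.418
c = −½·(z(H) + z(FA)) = 0.2935
c > 0 → conservative criterion (biased toward responding “no”).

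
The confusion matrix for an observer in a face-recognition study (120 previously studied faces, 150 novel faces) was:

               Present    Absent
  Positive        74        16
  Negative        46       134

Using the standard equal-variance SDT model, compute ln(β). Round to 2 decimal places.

H = 74/120 = 0.6167
FA = 16/150 = 0.1067
z(H) = z(0.6167) = 0.297
z(FA) = z(0.1067) = -1.244
ln β = −½·[z(H)² − z(FA)²] = −0.5 × (0.088 − 1.548) = 0.730

ln β = 0.73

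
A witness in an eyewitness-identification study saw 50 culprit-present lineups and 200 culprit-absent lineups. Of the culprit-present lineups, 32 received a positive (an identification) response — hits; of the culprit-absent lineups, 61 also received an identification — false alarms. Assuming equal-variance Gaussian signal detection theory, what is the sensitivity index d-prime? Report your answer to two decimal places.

H = 32/50 = 0.6400
FA = 61/200 = 0.3050
z(0.6400) = 0.358, z(0.3050) = -0.510
d' = z(H) − z(FA) = 0.358 − (-0.510) = 0.868

d-prime = 0.87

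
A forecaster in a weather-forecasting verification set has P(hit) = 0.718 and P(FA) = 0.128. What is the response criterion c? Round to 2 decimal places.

c = 0.28

Φ⁻¹(0.718) = 0.577, Φ⁻¹(0.128) = -1.136
c = −½·[z(H) + z(FA)] = −0.5 × (0.577 + (-1.136)) = 0.2795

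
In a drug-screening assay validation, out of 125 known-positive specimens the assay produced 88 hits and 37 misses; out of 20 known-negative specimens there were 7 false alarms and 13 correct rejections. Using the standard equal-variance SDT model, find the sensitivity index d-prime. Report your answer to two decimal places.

d-prime = 0.92

H = 88/125 = 0.7040
FA = 7/20 = 0.3500
z(H) = z(0.7040) = 0.536
z(FA) = z(0.3500) = -0.385
d' = z(H) − z(FA) = 0.536 − (-0.385) = 0.921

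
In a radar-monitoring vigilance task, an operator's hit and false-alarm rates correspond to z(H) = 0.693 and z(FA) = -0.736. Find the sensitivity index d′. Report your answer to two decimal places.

d′ = 1.43

d' = z(H) − z(FA) = 0.693 − (-0.736) = 1.429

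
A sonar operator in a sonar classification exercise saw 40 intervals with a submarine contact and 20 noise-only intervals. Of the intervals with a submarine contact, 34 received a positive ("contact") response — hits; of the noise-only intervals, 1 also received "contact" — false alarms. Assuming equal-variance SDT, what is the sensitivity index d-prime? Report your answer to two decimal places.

d-prime = 2.68

H = 34/40 = 0.8500
FA = 1/20 = 0.0500
Φ⁻¹(0.8500) = 1.036, Φ⁻¹(0.0500) = -1.645
d' = z(H) − z(FA) = 1.036 − (-1.645) = 2.681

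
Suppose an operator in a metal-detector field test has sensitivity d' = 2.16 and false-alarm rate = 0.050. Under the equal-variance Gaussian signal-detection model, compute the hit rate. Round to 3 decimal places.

z(false-alarm rate) = z(0.050) = -1.6449
z(H) = z(FA) + d' = -1.6449 + 2.16 = 0.5151
hit rate = Φ(0.5151) = 0.6968

hit rate = 0.697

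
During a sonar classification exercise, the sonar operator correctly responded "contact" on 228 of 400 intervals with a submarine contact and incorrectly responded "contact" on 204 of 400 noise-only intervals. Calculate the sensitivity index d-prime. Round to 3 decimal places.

H = 228/400 = 0.5700
FA = 204/400 = 0.5100
z(H) = z(0.5700) = 0.1764
z(FA) = z(0.5100) = 0.0251
d' = z(H) − z(FA) = 0.1764 − 0.0251 = 0.1513

d-prime = 0.151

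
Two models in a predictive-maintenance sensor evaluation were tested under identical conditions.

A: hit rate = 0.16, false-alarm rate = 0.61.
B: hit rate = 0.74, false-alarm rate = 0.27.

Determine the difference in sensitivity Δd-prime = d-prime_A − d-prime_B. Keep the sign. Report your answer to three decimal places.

Δd-prime = -2.530

A: z(0.16) = -0.9945, z(0.61) = 0.2793, d' = -1.2738
B: z(0.74) = 0.6433, z(0.27) = -0.6128, d' = 1.2561
Δd' = d'_A − d'_B = -1.2738 − 1.2561 = -2.5299
B has the higher sensitivity.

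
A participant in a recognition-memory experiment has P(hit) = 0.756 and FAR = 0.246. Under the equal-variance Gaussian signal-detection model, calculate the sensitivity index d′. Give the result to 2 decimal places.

d′ = 1.38

z(0.756) = 0.693, z(0.246) = -0.687
d' = z(H) − z(FA) = 0.693 − (-0.687) = 1.380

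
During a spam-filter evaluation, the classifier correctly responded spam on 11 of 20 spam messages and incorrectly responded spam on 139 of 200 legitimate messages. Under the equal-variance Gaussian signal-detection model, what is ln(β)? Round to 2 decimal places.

ln β = 0.12

H = 11/20 = 0.5500
FA = 139/200 = 0.6950
z(H) = 0.126
z(FA) = 0.510
ln β = −½·[z(H)² − z(FA)²] = −0.5 × (0.016 − 0.260) = 0.122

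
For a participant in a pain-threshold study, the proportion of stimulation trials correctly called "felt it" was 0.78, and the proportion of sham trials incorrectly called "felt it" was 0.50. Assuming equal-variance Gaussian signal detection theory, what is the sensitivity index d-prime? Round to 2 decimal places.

d-prime = 0.77

Φ⁻¹(H) = Φ⁻¹(0.78) = 0.7722
Φ⁻¹(FA) = Φ⁻¹(0.50) = 0.0000
d' = z(H) − z(FA) = 0.7722 − 0.0000 = 0.7722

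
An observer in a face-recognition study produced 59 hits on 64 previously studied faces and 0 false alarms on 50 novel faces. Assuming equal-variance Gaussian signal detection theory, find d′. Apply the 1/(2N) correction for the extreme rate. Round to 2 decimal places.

d′ = 3.74

The false-alarm rate is 0/50 = 0, so apply the 1/(2N) correction: FA → 1/(2·50) = 0.01000.
z(H) = z(0.92188) = 1.418
z(FA) = z(0.01000) = -2.326
d' = 1.418 − (-2.326) = 3.744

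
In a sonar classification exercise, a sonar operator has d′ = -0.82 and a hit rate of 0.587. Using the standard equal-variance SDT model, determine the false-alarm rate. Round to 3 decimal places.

z(hit rate) = z(0.587) = 0.2198
z(FA) = z(H) − d' = 0.2198 − (-0.82) = 1.0398
false-alarm rate = Φ(1.0398) = 0.8508

false-alarm rate = 0.851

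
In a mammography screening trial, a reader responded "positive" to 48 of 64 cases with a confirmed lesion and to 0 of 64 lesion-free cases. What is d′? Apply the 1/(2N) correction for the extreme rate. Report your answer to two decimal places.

The false-alarm rate is 0/64 = 0, so apply the 1/(2N) correction: FA → 1/(2·64) = 0.00781.
z(H) = z(0.75000) = 0.674
z(FA) = z(0.00781) = -2.418
d' = 0.674 − (-2.418) = 3.092

d′ = 3.09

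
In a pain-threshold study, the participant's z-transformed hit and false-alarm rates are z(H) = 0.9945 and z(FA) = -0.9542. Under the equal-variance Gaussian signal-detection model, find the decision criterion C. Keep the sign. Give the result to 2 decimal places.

c = −½·[z(H) + z(FA)] = −½·(0.9945 + (-0.9542)) = -0.02015
c < 0: the participant has a liberal response bias.

C = -0.02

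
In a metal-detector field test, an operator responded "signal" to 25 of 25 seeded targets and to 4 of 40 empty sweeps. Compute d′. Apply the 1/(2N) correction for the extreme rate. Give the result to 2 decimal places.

d′ = 3.34

The hit rate is 25/25 = 1, so apply the 1/(2N) correction: H → 1 − 1/(2·25) = 0.98000.
z(H) = z(0.98000) = 2.054
z(FA) = z(0.10000) = -1.282
d' = 2.054 − (-1.282) = 3.336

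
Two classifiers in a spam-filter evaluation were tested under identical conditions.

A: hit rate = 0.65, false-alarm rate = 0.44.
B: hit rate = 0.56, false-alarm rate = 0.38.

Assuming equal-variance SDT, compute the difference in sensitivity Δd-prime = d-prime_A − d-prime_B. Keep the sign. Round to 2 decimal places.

A: z(0.65) = 0.385, z(0.44) = -0.151, d' = 0.536
B: z(0.56) = 0.151, z(0.38) = -0.305, d' = 0.456
Δd' = d'_A − d'_B = 0.536 − 0.456 = 0.080
A has the higher sensitivity.

Δd-prime = 0.08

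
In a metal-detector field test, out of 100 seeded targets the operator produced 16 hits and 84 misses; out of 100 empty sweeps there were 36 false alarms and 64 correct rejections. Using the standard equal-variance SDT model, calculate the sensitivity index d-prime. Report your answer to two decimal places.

d-prime = -0.64

H = 16/100 = 0.1600
FA = 36/100 = 0.3600
Φ⁻¹(0.1600) = -0.994, Φ⁻¹(0.3600) = -0.358
d' = z(H) − z(FA) = -0.994 − (-0.358) = -0.636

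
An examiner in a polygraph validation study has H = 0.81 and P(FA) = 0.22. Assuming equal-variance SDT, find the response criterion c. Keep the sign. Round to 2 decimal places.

z(H) = 0.8779
z(FA) = -0.7722
c = −½·[z(H) + z(FA)] = −0.5 × (0.8779 + (-0.7722)) = -0.05285

c = -0.05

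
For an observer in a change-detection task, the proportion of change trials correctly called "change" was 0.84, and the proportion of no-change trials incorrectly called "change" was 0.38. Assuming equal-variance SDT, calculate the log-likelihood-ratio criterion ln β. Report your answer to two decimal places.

ln β = -0.45

z(H) = z(0.84) = 0.994
z(FA) = z(0.38) = -0.305
ln β = −½·[z(H)² − z(FA)²] = −0.5 × (0.988 − 0.093) = -0.4475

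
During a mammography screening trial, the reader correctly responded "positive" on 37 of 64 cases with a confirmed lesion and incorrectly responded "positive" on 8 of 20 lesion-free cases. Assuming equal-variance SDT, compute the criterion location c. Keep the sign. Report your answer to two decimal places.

c = 0.03

H = 37/64 = 0.5781
FA = 8/20 = 0.4000
Φ⁻¹(H) = Φ⁻¹(0.5781) = 0.197
Φ⁻¹(FA) = Φ⁻¹(0.4000) = -0.253
c = −½·[z(H) + z(FA)] = −0.5 × (0.197 + (-0.253)) = 0.028
c > 0: the reader has a conservative response bias.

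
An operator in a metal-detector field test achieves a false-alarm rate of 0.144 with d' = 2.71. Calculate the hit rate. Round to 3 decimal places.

hit rate = 0.950

z(false-alarm rate) = z(0.144) = -1.0625
z(H) = z(FA) + d' = -1.0625 + 2.71 = 1.6475
hit rate = Φ(1.6475) = 0.9503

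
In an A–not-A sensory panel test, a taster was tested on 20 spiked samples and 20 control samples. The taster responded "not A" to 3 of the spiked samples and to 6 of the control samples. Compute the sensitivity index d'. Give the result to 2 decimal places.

d' = -0.51

H = 3/20 = 0.1500
FA = 6/20 = 0.3000
Φ⁻¹(H) = -1.036
Φ⁻¹(FA) = -0.524
d' = z(H) − z(FA) = -1.036 − (-0.524) = -0.512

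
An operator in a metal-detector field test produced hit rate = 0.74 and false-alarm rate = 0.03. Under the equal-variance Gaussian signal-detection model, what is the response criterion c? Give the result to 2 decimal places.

z(0.74) = 0.643, z(0.03) = -1.881
c = −½·[z(H) + z(FA)] = −0.5 × (0.643 + (-1.881)) = 0.619

c = 0.62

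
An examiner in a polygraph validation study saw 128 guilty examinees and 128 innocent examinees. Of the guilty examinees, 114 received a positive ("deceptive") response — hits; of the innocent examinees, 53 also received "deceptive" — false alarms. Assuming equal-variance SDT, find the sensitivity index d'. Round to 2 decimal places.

d' = 1.45

H = 114/128 = 0.8906
FA = 53/128 = 0.4141
Φ⁻¹(H) = Φ⁻¹(0.8906) = 1.2297
Φ⁻¹(FA) = Φ⁻¹(0.4141) = -0.2170
d' = z(H) − z(FA) = 1.2297 − (-0.2170) = 1.4467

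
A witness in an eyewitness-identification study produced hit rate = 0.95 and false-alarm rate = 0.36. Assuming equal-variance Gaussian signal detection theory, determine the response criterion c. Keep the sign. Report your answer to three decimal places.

z(0.95) = 1.6449, z(0.36) = -0.3585
c = −½·[z(H) + z(FA)] = −0.5 × (1.6449 + (-0.3585)) = -0.6432
c < 0: the witness has a liberal response bias.

c = -0.643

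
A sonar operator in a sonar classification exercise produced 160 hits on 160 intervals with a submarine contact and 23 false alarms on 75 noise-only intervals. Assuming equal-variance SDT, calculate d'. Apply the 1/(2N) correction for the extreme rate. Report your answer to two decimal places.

d' = 3.24

The hit rate is 160/160 = 1, so apply the 1/(2N) correction: H → 1 − 1/(2·160) = 0.99687.
z(H) = z(0.99687) = 2.734
z(FA) = z(0.30667) = -0.505
d' = 2.734 − (-0.505) = 3.239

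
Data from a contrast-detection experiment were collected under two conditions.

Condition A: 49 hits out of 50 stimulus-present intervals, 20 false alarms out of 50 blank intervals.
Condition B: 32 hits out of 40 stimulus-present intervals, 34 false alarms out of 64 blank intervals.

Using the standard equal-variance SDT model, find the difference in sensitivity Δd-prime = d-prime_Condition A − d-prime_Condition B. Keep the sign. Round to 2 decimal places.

Δd-prime = 1.54

Condition A: z(0.9800) = 2.054, z(0.4000) = -0.253, d' = 2.307
Condition B: z(0.8000) = 0.842, z(0.5312) = 0.078, d' = 0.764
Δd' = d'_Condition A − d'_Condition B = 2.307 − 0.764 = 1.543
Condition A has the higher sensitivity.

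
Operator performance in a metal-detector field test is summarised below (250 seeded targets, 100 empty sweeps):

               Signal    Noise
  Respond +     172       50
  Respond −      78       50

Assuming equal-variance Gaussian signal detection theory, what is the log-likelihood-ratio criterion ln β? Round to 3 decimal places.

ln β = -0.120

H = 172/250 = 0.6880
FA = 50/100 = 0.5000
z(H) = 0.4902
z(FA) = 0.0000
ln β = −½·[z(H)² − z(FA)²] = −0.5 × (0.2403 − 0.0000) = -0.12015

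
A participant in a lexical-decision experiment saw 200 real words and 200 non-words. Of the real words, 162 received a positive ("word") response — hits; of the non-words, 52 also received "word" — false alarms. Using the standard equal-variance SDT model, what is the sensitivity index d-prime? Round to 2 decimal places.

d-prime = 1.52

H = 162/200 = 0.8100
FA = 52/200 = 0.2600
z(H) = z(0.8100) = 0.8779
z(FA) = z(0.2600) = -0.6433
d' = z(H) − z(FA) = 0.8779 − (-0.6433) = 1.5212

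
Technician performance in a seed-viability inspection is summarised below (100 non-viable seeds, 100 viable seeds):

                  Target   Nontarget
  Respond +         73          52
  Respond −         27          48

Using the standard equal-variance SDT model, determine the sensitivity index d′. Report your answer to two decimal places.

H = 73/100 = 0.7300
FA = 52/100 = 0.5200
z(H) = z(0.7300) = 0.613
z(FA) = z(0.5200) = 0.050
d' = z(H) − z(FA) = 0.613 − 0.050 = 0.563

d′ = 0.56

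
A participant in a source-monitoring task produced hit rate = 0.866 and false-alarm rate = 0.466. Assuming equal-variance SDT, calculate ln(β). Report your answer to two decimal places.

ln β = -0.61

z(H) = 1.108
z(FA) = -0.085
ln β = −½·[z(H)² − z(FA)²] = −0.5 × (1.228 − 0.007) = -0.6105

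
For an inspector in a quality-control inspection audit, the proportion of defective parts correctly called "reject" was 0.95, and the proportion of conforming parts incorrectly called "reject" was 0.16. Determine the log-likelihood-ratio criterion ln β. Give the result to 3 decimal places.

Φ⁻¹(H) = Φ⁻¹(0.95) = 1.6449
Φ⁻¹(FA) = Φ⁻¹(0.16) = -0.9945
ln β = −½·[z(H)² − z(FA)²] = −0.5 × (2.7057 − 0.9890) = -0.85835

ln β = -0.858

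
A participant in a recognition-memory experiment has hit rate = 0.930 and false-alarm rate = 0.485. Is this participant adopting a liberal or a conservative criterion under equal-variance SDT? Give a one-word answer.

z(H) = 1.476, z(FA) = -0.038
c = −½·(z(H) + z(FA)) = -0.719
c < 0 → liberal criterion (biased toward responding “yes”).

liberal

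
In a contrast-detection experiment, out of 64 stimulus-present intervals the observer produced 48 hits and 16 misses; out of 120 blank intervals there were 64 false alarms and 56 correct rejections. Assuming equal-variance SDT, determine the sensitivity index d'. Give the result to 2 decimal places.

d' = 0.59

H = 48/64 = 0.7500
FA = 64/120 = 0.5333
Φ⁻¹(H) = Φ⁻¹(0.7500) = 0.6745
Φ⁻¹(FA) = Φ⁻¹(0.5333) = 0.0836
d' = z(H) − z(FA) = 0.6745 − 0.0836 = 0.5909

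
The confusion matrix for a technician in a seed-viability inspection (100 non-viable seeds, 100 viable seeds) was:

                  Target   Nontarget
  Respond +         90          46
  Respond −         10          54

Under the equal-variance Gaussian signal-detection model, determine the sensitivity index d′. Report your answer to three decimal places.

H = 90/100 = 0.9000
FA = 46/100 = 0.4600
z(H) = z(0.9000) = 1.2816
z(FA) = z(0.4600) = -0.1004
d' = z(H) − z(FA) = 1.2816 − (-0.1004) = 1.3820

d′ = 1.382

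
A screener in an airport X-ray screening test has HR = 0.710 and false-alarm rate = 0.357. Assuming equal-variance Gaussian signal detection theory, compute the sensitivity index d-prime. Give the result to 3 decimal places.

z(H) = z(0.710) = 0.5534
z(FA) = z(0.357) = -0.3665
d' = z(H) − z(FA) = 0.5534 − (-0.3665) = 0.9199

d-prime = 0.920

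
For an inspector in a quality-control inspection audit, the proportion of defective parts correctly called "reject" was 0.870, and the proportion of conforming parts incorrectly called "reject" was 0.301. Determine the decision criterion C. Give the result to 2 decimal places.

C = -0.30

z(H) = 1.1264
z(FA) = -0.5215
c = −½·[z(H) + z(FA)] = −0.5 × (1.1264 + (-0.5215)) = -0.30245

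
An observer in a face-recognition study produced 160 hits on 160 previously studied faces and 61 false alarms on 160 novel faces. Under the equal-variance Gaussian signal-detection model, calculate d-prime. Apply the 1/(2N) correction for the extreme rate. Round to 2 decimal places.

The hit rate is 160/160 = 1, so apply the 1/(2N) correction: H → 1 − 1/(2·160) = 0.99687.
z(H) = z(0.99687) = 2.734
z(FA) = z(0.38125) = -0.302
d' = 2.734 − (-0.302) = 3.036

d-prime = 3.04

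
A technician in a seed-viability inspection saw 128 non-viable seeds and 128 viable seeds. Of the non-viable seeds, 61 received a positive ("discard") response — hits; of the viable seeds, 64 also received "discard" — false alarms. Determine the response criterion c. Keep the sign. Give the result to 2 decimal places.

H = 61/128 = 0.4766
FA = 64/128 = 0.5000
z(0.4766) = -0.059, z(0.5000) = 0.000
c = −½·[z(H) + z(FA)] = −0.5 × (-0.059 + 0.000) = 0.0295

c = 0.03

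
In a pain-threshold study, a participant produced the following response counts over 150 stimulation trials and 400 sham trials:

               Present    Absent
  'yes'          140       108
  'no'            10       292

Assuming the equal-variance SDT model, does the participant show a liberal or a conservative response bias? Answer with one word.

z(H) = 1.501, z(FA) = -0.613
c = −½·(z(H) + z(FA)) = -0.444
c < 0 → liberal criterion (biased toward responding “yes”).

liberal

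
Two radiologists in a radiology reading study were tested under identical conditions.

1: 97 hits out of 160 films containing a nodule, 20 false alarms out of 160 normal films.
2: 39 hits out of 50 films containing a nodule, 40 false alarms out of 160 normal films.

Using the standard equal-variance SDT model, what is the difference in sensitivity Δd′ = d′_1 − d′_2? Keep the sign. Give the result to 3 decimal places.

1: z(0.6062) = 0.2694, z(0.1250) = -1.1503, d' = 1.4197
2: z(0.7800) = 0.7722, z(0.2500) = -0.6745, d' = 1.4467
Δd' = d'_1 − d'_2 = 1.4197 − 1.4467 = -0.0270
2 has the higher sensitivity.

Δd′ = -0.027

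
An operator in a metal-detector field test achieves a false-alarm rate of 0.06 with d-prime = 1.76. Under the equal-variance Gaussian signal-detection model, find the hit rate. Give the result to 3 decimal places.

z(false-alarm rate) = z(0.06) = -1.5548
z(H) = z(FA) + d' = -1.5548 + 1.76 = 0.2052
hit rate = Φ(0.2052) = 0.5813

hit rate = 0.581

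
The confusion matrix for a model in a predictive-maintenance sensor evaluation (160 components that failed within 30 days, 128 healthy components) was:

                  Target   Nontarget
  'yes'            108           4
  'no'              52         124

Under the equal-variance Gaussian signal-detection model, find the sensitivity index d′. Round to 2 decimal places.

d′ = 2.32

H = 108/160 = 0.6750
FA = 4/128 = 0.0312
z(H) = z(0.6750) = 0.454
z(FA) = z(0.0312) = -1.863
d' = z(H) − z(FA) = 0.454 − (-1.863) = 2.317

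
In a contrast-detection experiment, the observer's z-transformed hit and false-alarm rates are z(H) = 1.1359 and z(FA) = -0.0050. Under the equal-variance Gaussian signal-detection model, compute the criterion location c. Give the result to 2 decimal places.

c = -0.57

c = −½·[z(H) + z(FA)] = −½·(1.1359 + (-0.0050)) = -0.56545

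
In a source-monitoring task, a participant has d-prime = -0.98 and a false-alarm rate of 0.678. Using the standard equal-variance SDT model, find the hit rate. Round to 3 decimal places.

z(false-alarm rate) = z(0.678) = 0.4621
z(H) = z(FA) + d' = 0.4621 + (-0.98) = -0.5179
hit rate = Φ(-0.5179) = 0.3023

hit rate = 0.302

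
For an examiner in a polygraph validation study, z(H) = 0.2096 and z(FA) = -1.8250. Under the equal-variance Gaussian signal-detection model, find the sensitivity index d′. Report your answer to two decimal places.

d′ = 2.03

d' = z(H) − z(FA) = 0.2096 − (-1.8250) = 2.0346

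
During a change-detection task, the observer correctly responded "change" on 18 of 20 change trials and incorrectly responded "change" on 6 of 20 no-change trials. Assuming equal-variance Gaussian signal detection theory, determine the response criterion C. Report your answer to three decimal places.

C = -0.379

H = 18/20 = 0.9000
FA = 6/20 = 0.3000
z(H) = z(0.9000) = 1.2816
z(FA) = z(0.3000) = -0.5244
c = −½·[z(H) + z(FA)] = −0.5 × (1.2816 + (-0.5244)) = -0.3786
c < 0: the observer has a liberal response bias.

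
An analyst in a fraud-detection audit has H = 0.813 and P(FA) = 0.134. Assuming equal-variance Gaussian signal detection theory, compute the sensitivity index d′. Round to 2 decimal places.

d′ = 2.00

z(0.813) = 0.889, z(0.134) = -1.108
d' = z(H) − z(FA) = 0.889 − (-1.108) = 1.997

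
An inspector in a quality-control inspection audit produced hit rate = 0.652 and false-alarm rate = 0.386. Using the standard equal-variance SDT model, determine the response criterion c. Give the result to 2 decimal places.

c = -0.05

z(H) = z(0.652) = 0.3907
z(FA) = z(0.386) = -0.2898
c = −½·[z(H) + z(FA)] = −0.5 × (0.3907 + (-0.2898)) = -0.05045
c < 0: the inspector has a liberal response bias.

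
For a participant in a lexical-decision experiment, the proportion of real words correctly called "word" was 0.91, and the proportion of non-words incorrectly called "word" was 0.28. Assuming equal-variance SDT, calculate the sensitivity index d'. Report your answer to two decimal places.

z(H) = z(0.91) = 1.3408
z(FA) = z(0.28) = -0.5828
d' = z(H) − z(FA) = 1.3408 − (-0.5828) = 1.9236

d' = 1.92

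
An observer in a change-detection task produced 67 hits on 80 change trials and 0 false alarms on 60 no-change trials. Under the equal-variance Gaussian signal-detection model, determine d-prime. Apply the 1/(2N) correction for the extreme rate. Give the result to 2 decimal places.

The false-alarm rate is 0/60 = 0, so apply the 1/(2N) correction: FA → 1/(2·60) = 0.00833.
z(H) = z(0.83750) = 0.984
z(FA) = z(0.00833) = -2.394
d' = 0.984 − (-2.394) = 3.378

d-prime = 3.38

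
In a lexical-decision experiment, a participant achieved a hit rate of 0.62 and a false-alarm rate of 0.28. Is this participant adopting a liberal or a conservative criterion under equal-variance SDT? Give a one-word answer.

conservative

z(H) = 0.305, z(FA) = -0.583
c = −½·(z(H) + z(FA)) = 0.139
c > 0 → conservative criterion (biased toward responding “no”).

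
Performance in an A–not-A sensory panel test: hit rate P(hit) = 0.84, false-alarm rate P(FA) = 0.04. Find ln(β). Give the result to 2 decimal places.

z(H) = 0.994
z(FA) = -1.751
ln β = −½·[z(H)² − z(FA)²] = −0.5 × (0.988 − 3.066) = 1.039

ln β = 1.04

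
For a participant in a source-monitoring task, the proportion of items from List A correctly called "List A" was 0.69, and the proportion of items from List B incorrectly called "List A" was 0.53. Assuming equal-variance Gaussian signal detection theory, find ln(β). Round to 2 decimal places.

ln β = -0.12

z(H) = z(0.69) = 0.496
z(FA) = z(0.53) = 0.075
ln β = −½·[z(H)² − z(FA)²] = −0.5 × (0.246 − 0.006) = -0.120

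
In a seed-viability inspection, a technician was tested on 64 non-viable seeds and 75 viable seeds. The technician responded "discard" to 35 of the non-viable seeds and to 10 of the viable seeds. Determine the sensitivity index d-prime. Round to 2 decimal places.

H = 35/64 = 0.5469
FA = 10/75 = 0.1333
z(H) = z(0.5469) = 0.118
z(FA) = z(0.1333) = -1.111
d' = z(H) − z(FA) = 0.118 − (-1.111) = 1.229

d-prime = 1.23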